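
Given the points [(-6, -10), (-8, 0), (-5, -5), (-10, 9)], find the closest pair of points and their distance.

Computing all pairwise distances among 4 points:

d((-6, -10), (-8, 0)) = 10.198
d((-6, -10), (-5, -5)) = 5.099 <-- minimum
d((-6, -10), (-10, 9)) = 19.4165
d((-8, 0), (-5, -5)) = 5.831
d((-8, 0), (-10, 9)) = 9.2195
d((-5, -5), (-10, 9)) = 14.8661

Closest pair: (-6, -10) and (-5, -5) with distance 5.099

The closest pair is (-6, -10) and (-5, -5) with Euclidean distance 5.099. For 4 points, brute-force pairwise comparison is shown above. For large n, the divide-and-conquer algorithm (sort by x, recurse on halves, check the dividing strip) achieves O(n log n).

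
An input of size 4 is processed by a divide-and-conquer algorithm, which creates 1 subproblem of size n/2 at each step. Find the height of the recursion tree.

For divide and conquer with division factor 2:

Problem sizes at each level:
Level 0: 4
Level 1: 2
Level 2: 1

The root is level 0 and the size-1 base case is level 2 (the tree spans levels 0 through 2, i.e. 3 levels counting the root), so the depth is the number of divisions: log_2(4) = 2

The recursion tree depth is log_2(4) = 2. At each level, the problem size is divided by 2, so it takes 2 divisions to reduce to a base case of size 1. The algorithm makes 1 recursive call at each level.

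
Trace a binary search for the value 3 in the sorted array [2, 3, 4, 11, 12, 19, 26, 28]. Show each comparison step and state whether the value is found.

Binary search for 3 in [2, 3, 4, 11, 12, 19, 26, 28]:

lo=0, hi=7, mid=3, arr[mid]=11 -> 11 > 3, search left half
lo=0, hi=2, mid=1, arr[mid]=3 -> Found target at index 1!

Binary search finds 3 at index 1 after 2 comparisons. The search repeatedly halves the search space by comparing with the middle element.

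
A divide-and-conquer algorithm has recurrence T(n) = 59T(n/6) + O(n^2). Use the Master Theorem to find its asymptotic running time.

Master Theorem for T(n) = 59T(n/6) + O(n^2):

a = 59, b = 6, c = 2
log_b(a) = log_6(59) = 2.2757

Case 1: c = 2 < log_6(59) = 2.2757
T(n) = O(n^(log_6 59))

For T(n) = 59T(n/6) + O(n^2): log_6(59) = 2.2757. This is Case 1 of the Master Theorem (c < log_b(a), work dominated by leaves), giving O(n^(log_6 59)).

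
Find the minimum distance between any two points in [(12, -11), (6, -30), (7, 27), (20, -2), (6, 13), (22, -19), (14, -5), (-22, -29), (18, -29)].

Computing all pairwise distances among 9 points:

d((12, -11), (6, -30)) = 19.9249
d((12, -11), (7, 27)) = 38.3275
d((12, -11), (20, -2)) = 12.0416
d((12, -11), (6, 13)) = 24.7386
d((12, -11), (22, -19)) = 12.8062
d((12, -11), (14, -5)) = 6.3246 <-- minimum
d((12, -11), (-22, -29)) = 38.4708
d((12, -11), (18, -29)) = 18.9737
d((6, -30), (7, 27)) = 57.0088
d((6, -30), (20, -2)) = 31.305
d((6, -30), (6, 13)) = 43.0
d((6, -30), (22, -19)) = 19.4165
d((6, -30), (14, -5)) = 26.2488
d((6, -30), (-22, -29)) = 28.0179
d((6, -30), (18, -29)) = 12.0416
d((7, 27), (20, -2)) = 31.7805
d((7, 27), (6, 13)) = 14.0357
d((7, 27), (22, -19)) = 48.3839
d((7, 27), (14, -5)) = 32.7567
d((7, 27), (-22, -29)) = 63.0635
d((7, 27), (18, -29)) = 57.0701
d((20, -2), (6, 13)) = 20.5183
d((20, -2), (22, -19)) = 17.1172
d((20, -2), (14, -5)) = 6.7082
d((20, -2), (-22, -29)) = 49.93
d((20, -2), (18, -29)) = 27.074
d((6, 13), (22, -19)) = 35.7771
d((6, 13), (14, -5)) = 19.6977
d((6, 13), (-22, -29)) = 50.4777
d((6, 13), (18, -29)) = 43.6807
d((22, -19), (14, -5)) = 16.1245
d((22, -19), (-22, -29)) = 45.1221
d((22, -19), (18, -29)) = 10.7703
d((14, -5), (-22, -29)) = 43.2666
d((14, -5), (18, -29)) = 24.3311
d((-22, -29), (18, -29)) = 40.0

Closest pair: (12, -11) and (14, -5) with distance 6.3246

The closest pair is (12, -11) and (14, -5) with Euclidean distance 6.3246. For 9 points, brute-force pairwise comparison is shown above. For large n, the divide-and-conquer algorithm (sort by x, recurse on halves, check the dividing strip) achieves O(n log n).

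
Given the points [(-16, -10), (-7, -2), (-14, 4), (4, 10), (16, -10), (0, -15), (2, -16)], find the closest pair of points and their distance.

Computing all pairwise distances among 7 points:

d((-16, -10), (-7, -2)) = 12.0416
d((-16, -10), (-14, 4)) = 14.1421
d((-16, -10), (4, 10)) = 28.2843
d((-16, -10), (16, -10)) = 32.0
d((-16, -10), (0, -15)) = 16.7631
d((-16, -10), (2, -16)) = 18.9737
d((-7, -2), (-14, 4)) = 9.2195
d((-7, -2), (4, 10)) = 16.2788
d((-7, -2), (16, -10)) = 24.3516
d((-7, -2), (0, -15)) = 14.7648
d((-7, -2), (2, -16)) = 16.6433
d((-14, 4), (4, 10)) = 18.9737
d((-14, 4), (16, -10)) = 33.1059
d((-14, 4), (0, -15)) = 23.6008
d((-14, 4), (2, -16)) = 25.6125
d((4, 10), (16, -10)) = 23.3238
d((4, 10), (0, -15)) = 25.318
d((4, 10), (2, -16)) = 26.0768
d((16, -10), (0, -15)) = 16.7631
d((16, -10), (2, -16)) = 15.2315
d((0, -15), (2, -16)) = 2.2361 <-- minimum

Closest pair: (0, -15) and (2, -16) with distance 2.2361

The closest pair is (0, -15) and (2, -16) with Euclidean distance 2.2361. For 7 points, brute-force pairwise comparison is shown above. For large n, the divide-and-conquer algorithm (sort by x, recurse on halves, check the dividing strip) achieves O(n log n).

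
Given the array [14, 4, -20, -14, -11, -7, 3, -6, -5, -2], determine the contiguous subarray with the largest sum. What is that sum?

Using Kadane's algorithm on [14, 4, -20, -14, -11, -7, 3, -6, -5, -2]:

Scanning through the array:
Position 1 (value 4): max_ending_here = 18, max_so_far = 18
Position 2 (value -20): max_ending_here = -2, max_so_far = 18
Position 3 (value -14): max_ending_here = -14, max_so_far = 18
Position 4 (value -11): max_ending_here = -11, max_so_far = 18
Position 5 (value -7): max_ending_here = -7, max_so_far = 18
Position 6 (value 3): max_ending_here = 3, max_so_far = 18
Position 7 (value -6): max_ending_here = -3, max_so_far = 18
Position 8 (value -5): max_ending_here = -5, max_so_far = 18
Position 9 (value -2): max_ending_here = -2, max_so_far = 18

Maximum subarray: [14, 4]
Maximum sum: 18

The maximum subarray is [14, 4] with sum 18. This subarray runs from index 0 to index 1.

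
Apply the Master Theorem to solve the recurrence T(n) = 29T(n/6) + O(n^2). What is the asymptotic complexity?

Master Theorem for T(n) = 29T(n/6) + O(n^2):

a = 29, b = 6, c = 2
log_b(a) = log_6(29) = 1.8793

Case 3: c = 2 > log_6(29) = 1.8793
T(n) = O(n^2) = O(n^2)

For T(n) = 29T(n/6) + O(n^2): log_6(29) = 1.8793. This is Case 3 of the Master Theorem (c > log_b(a), work dominated by root), giving O(n^2).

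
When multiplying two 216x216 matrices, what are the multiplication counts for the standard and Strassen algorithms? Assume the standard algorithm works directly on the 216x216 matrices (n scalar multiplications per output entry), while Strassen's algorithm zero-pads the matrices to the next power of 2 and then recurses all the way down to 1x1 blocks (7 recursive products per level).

Matrix multiplication for 216x216 matrices:

Strassen's algorithm requires power-of-2 dimensions. Pad 216x216 to 256x256 (next power of 2).

Standard algorithm: 216^3 = 10077696 multiplications
Strassen's algorithm: 7^(log2(256)) = 7^8 = 5764801 multiplications
Savings: 10077696 - 5764801 = 4312895 multiplications

Standard: 10077696 multiplications (216^3). Strassen: 5764801 multiplications (7^8, after padding to 256x256). Strassen reduces 8 recursive multiplications to 7 at each level.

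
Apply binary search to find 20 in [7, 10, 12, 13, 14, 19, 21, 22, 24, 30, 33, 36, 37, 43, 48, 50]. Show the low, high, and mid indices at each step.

Binary search for 20 in [7, 10, 12, 13, 14, 19, 21, 22, 24, 30, 33, 36, 37, 43, 48, 50]:

lo=0, hi=15, mid=7, arr[mid]=22 -> 22 > 20, search left half
lo=0, hi=6, mid=3, arr[mid]=13 -> 13 < 20, search right half
lo=4, hi=6, mid=5, arr[mid]=19 -> 19 < 20, search right half
lo=6, hi=6, mid=6, arr[mid]=21 -> 21 > 20, search left half
lo=6 > hi=5, target 20 not found

Binary search determines that 20 is not in the array after 4 comparisons. The search space was exhausted without finding the target.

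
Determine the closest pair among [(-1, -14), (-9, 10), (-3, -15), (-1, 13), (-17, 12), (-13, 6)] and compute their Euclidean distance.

Computing all pairwise distances among 6 points:

d((-1, -14), (-9, 10)) = 25.2982
d((-1, -14), (-3, -15)) = 2.2361 <-- minimum
d((-1, -14), (-1, 13)) = 27.0
d((-1, -14), (-17, 12)) = 30.5287
d((-1, -14), (-13, 6)) = 23.3238
d((-9, 10), (-3, -15)) = 25.7099
d((-9, 10), (-1, 13)) = 8.544
d((-9, 10), (-17, 12)) = 8.2462
d((-9, 10), (-13, 6)) = 5.6569
d((-3, -15), (-1, 13)) = 28.0713
d((-3, -15), (-17, 12)) = 30.4138
d((-3, -15), (-13, 6)) = 23.2594
d((-1, 13), (-17, 12)) = 16.0312
d((-1, 13), (-13, 6)) = 13.8924
d((-17, 12), (-13, 6)) = 7.2111

Closest pair: (-1, -14) and (-3, -15) with distance 2.2361

The closest pair is (-1, -14) and (-3, -15) with Euclidean distance 2.2361. For 6 points, brute-force pairwise comparison is shown above. For large n, the divide-and-conquer algorithm (sort by x, recurse on halves, check the dividing strip) achieves O(n log n).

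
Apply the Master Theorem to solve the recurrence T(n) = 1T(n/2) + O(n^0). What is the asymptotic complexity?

Master Theorem for T(n) = 1T(n/2) + O(n^0):

a = 1, b = 2, c = 0
log_b(a) = log_2(1) = 0.0000

Case 2: c = 0 = log_2(1) = 0.0000
T(n) = O(n^0 log n) = O(log n)

For T(n) = 1T(n/2) + O(n^0): log_2(1) = 0.0000. This is Case 2 of the Master Theorem (c = log_b(a), equal work at all levels), giving O(log n).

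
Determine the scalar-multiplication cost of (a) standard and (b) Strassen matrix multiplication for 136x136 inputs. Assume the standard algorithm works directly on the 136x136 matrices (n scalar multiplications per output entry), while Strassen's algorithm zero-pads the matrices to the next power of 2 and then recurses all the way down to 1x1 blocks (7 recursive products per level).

Matrix multiplication for 136x136 matrices:

Strassen's algorithm requires power-of-2 dimensions. Pad 136x136 to 256x256 (next power of 2).

Standard algorithm: 136^3 = 2515456 multiplications
Strassen's algorithm: 7^(log2(256)) = 7^8 = 5764801 multiplications
Difference: 2515456 - 5764801 = -3249345 (Strassen uses MORE here due to padding overhead — for small or just-over-power-of-2 n, padding can outweigh the per-level savings)

Standard: 2515456 multiplications (136^3). Strassen: 5764801 multiplications (7^8, after padding to 256x256). Strassen reduces 8 recursive multiplications to 7 at each level.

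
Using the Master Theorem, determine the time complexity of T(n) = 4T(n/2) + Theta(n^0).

Master Theorem for T(n) = 4T(n/2) + O(n^0):

a = 4, b = 2, c = 0
log_b(a) = log_2(4) = 2.0000

Case 1: c = 0 < log_2(4) = 2.0000
T(n) = O(n^(log_2 4)) = O(n^2)

For T(n) = 4T(n/2) + O(n^0): log_2(4) = 2.0000. This is Case 1 of the Master Theorem (c < log_b(a), work dominated by leaves), giving O(n^2).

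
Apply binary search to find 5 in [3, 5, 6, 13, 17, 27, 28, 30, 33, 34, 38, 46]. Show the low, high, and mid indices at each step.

Binary search for 5 in [3, 5, 6, 13, 17, 27, 28, 30, 33, 34, 38, 46]:

lo=0, hi=11, mid=5, arr[mid]=27 -> 27 > 5, search left half
lo=0, hi=4, mid=2, arr[mid]=6 -> 6 > 5, search left half
lo=0, hi=1, mid=0, arr[mid]=3 -> 3 < 5, search right half
lo=1, hi=1, mid=1, arr[mid]=5 -> Found target at index 1!

Binary search finds 5 at index 1 after 4 comparisons. The search repeatedly halves the search space by comparing with the middle element.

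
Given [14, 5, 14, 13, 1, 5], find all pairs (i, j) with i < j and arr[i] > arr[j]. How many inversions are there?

Finding inversions in [14, 5, 14, 13, 1, 5]:

(0, 1): arr[0]=14 > arr[1]=5
(0, 3): arr[0]=14 > arr[3]=13
(0, 4): arr[0]=14 > arr[4]=1
(0, 5): arr[0]=14 > arr[5]=5
(1, 4): arr[1]=5 > arr[4]=1
(2, 3): arr[2]=14 > arr[3]=13
(2, 4): arr[2]=14 > arr[4]=1
(2, 5): arr[2]=14 > arr[5]=5
(3, 4): arr[3]=13 > arr[4]=1
(3, 5): arr[3]=13 > arr[5]=5

Total inversions: 10

The array has 10 inversion(s): (0,1), (0,3), (0,4), (0,5), (1,4), (2,3), (2,4), (2,5), (3,4), (3,5). Each pair (i,j) satisfies i < j and arr[i] > arr[j].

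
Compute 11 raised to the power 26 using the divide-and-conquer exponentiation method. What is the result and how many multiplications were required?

Computing 11^26 by squaring (build up from 11^1; each line after the first costs one multiplication):

11^1 = 11
11^2 = (11^1)^2 = 11^2 = 121
11^3 = 11 * 11^2 = 11 * 121 = 1331
11^6 = (11^3)^2 = 1331^2 = 1771561
11^12 = (11^6)^2 = 1771561^2 = 3138428376721
11^13 = 11 * 11^12 = 11 * 3138428376721 = 34522712143931
11^26 = (11^13)^2 = 34522712143931^2 = 1191817653772720942460132761

Result: 1191817653772720942460132761
Multiplications needed: 6 (6 lines after 11^1)

11^26 = 1191817653772720942460132761. Using exponentiation by squaring, this requires 6 multiplications. The key idea: if the exponent is even, square the half-power; if odd, multiply by the base once.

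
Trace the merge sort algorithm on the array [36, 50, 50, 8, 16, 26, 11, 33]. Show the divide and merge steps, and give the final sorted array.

Merge sort trace:

Split: [36, 50, 50, 8, 16, 26, 11, 33] -> [36, 50, 50, 8] and [16, 26, 11, 33]
  Split: [36, 50, 50, 8] -> [36, 50] and [50, 8]
    Split: [36, 50] -> [36] and [50]
    Merge: [36] + [50] -> [36, 50]
    Split: [50, 8] -> [50] and [8]
    Merge: [50] + [8] -> [8, 50]
  Merge: [36, 50] + [8, 50] -> [8, 36, 50, 50]
  Split: [16, 26, 11, 33] -> [16, 26] and [11, 33]
    Split: [16, 26] -> [16] and [26]
    Merge: [16] + [26] -> [16, 26]
    Split: [11, 33] -> [11] and [33]
    Merge: [11] + [33] -> [11, 33]
  Merge: [16, 26] + [11, 33] -> [11, 16, 26, 33]
Merge: [8, 36, 50, 50] + [11, 16, 26, 33] -> [8, 11, 16, 26, 33, 36, 50, 50]

Final sorted array: [8, 11, 16, 26, 33, 36, 50, 50]

The merge sort proceeds by recursively splitting the array and merging sorted halves.
After all merges, the sorted array is [8, 11, 16, 26, 33, 36, 50, 50].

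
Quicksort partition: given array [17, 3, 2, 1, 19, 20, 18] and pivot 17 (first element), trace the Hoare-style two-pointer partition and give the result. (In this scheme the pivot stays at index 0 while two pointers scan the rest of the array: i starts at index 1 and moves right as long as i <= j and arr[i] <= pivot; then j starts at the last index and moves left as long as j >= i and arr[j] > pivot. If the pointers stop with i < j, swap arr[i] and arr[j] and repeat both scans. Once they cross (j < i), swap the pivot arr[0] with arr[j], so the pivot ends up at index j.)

Hoare-style two-pointer partition with pivot = 17:

Initial array: [17, 3, 2, 1, 19, 20, 18]

Pointers start at i = 1, j = 6.
i ends at 4, j ends at 3: the pointers have crossed (j < i), so scanning stops.

Swap pivot arr[0] with arr[3] to place pivot at position 3: [1, 3, 2, 17, 19, 20, 18]
Pivot position: 3

After partitioning with pivot 17, the array becomes [1, 3, 2, 17, 19, 20, 18]. The pivot is placed at index 3. All elements to the left of the pivot are <= 17, and all elements to the right are > 17.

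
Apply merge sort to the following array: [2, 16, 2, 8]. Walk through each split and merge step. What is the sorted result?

Merge sort trace:

Split: [2, 16, 2, 8] -> [2, 16] and [2, 8]
  Split: [2, 16] -> [2] and [16]
  Merge: [2] + [16] -> [2, 16]
  Split: [2, 8] -> [2] and [8]
  Merge: [2] + [8] -> [2, 8]
Merge: [2, 16] + [2, 8] -> [2, 2, 8, 16]

Final sorted array: [2, 2, 8, 16]

The merge sort proceeds by recursively splitting the array and merging sorted halves.
After all merges, the sorted array is [2, 2, 8, 16].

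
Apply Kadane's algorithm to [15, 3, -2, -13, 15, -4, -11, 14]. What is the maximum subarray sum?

Using Kadane's algorithm on [15, 3, -2, -13, 15, -4, -11, 14]:

Scanning through the array:
Position 1 (value 3): max_ending_here = 18, max_so_far = 18
Position 2 (value -2): max_ending_here = 16, max_so_far = 18
Position 3 (value -13): max_ending_here = 3, max_so_far = 18
Position 4 (value 15): max_ending_here = 18, max_so_far = 18
Position 5 (value -4): max_ending_here = 14, max_so_far = 18
Position 6 (value -11): max_ending_here = 3, max_so_far = 18
Position 7 (value 14): max_ending_here = 17, max_so_far = 18

Maximum subarray: [15, 3]
Maximum sum: 18

The maximum subarray is [15, 3] with sum 18. This subarray runs from index 0 to index 1.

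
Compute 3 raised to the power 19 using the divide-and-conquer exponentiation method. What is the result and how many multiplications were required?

Computing 3^19 by squaring (build up from 3^1; each line after the first costs one multiplication):

3^1 = 3
3^2 = (3^1)^2 = 3^2 = 9
3^4 = (3^2)^2 = 9^2 = 81
3^8 = (3^4)^2 = 81^2 = 6561
3^9 = 3 * 3^8 = 3 * 6561 = 19683
3^18 = (3^9)^2 = 19683^2 = 387420489
3^19 = 3 * 3^18 = 3 * 387420489 = 1162261467

Result: 1162261467
Multiplications needed: 6 (6 lines after 3^1)

3^19 = 1162261467. Using exponentiation by squaring, this requires 6 multiplications. The key idea: if the exponent is even, square the half-power; if odd, multiply by the base once.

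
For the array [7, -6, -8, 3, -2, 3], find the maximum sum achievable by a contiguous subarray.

Using Kadane's algorithm on [7, -6, -8, 3, -2, 3]:

Scanning through the array:
Position 1 (value -6): max_ending_here = 1, max_so_far = 7
Position 2 (value -8): max_ending_here = -7, max_so_far = 7
Position 3 (value 3): max_ending_here = 3, max_so_far = 7
Position 4 (value -2): max_ending_here = 1, max_so_far = 7
Position 5 (value 3): max_ending_here = 4, max_so_far = 7

Maximum subarray: [7]
Maximum sum: 7

The maximum subarray is [7] with sum 7. This subarray runs from index 0 to index 0.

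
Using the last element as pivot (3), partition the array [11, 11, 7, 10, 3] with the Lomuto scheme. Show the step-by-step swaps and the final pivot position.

Lomuto partition with pivot = 3:

Initial array: [11, 11, 7, 10, 3]

arr[0]=11 > 3: no swap
arr[1]=11 > 3: no swap
arr[2]=7 > 3: no swap
arr[3]=10 > 3: no swap

Place pivot at position 0: [3, 11, 7, 10, 11]
Pivot position: 0

After partitioning with pivot 3, the array becomes [3, 11, 7, 10, 11]. The pivot is placed at index 0. All elements to the left of the pivot are <= 3, and all elements to the right are > 3.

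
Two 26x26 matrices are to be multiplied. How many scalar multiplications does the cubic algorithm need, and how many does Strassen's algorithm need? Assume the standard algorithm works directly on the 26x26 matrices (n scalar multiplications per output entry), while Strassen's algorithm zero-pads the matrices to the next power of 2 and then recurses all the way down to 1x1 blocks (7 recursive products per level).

Matrix multiplication for 26x26 matrices:

Strassen's algorithm requires power-of-2 dimensions. Pad 26x26 to 32x32 (next power of 2).

Standard algorithm: 26^3 = 17576 multiplications
Strassen's algorithm: 7^(log2(32)) = 7^5 = 16807 multiplications
Savings: 17576 - 16807 = 769 multiplications

Standard: 17576 multiplications (26^3). Strassen: 16807 multiplications (7^5, after padding to 32x32). Strassen reduces 8 recursive multiplications to 7 at each level.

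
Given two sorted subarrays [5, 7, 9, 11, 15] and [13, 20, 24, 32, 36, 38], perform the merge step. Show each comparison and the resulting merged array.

Merging process:

Compare 5 vs 13: take 5 from left. Merged: [5]
Compare 7 vs 13: take 7 from left. Merged: [5, 7]
Compare 9 vs 13: take 9 from left. Merged: [5, 7, 9]
Compare 11 vs 13: take 11 from left. Merged: [5, 7, 9, 11]
Compare 15 vs 13: take 13 from right. Merged: [5, 7, 9, 11, 13]
Compare 15 vs 20: take 15 from left. Merged: [5, 7, 9, 11, 13, 15]
Append remaining from right: [20, 24, 32, 36, 38]. Merged: [5, 7, 9, 11, 13, 15, 20, 24, 32, 36, 38]

Final merged array: [5, 7, 9, 11, 13, 15, 20, 24, 32, 36, 38]
Total comparisons: 6

The merged array is [5, 7, 9, 11, 13, 15, 20, 24, 32, 36, 38], requiring 6 comparisons. The merge step runs in O(n) time where n is the total number of elements.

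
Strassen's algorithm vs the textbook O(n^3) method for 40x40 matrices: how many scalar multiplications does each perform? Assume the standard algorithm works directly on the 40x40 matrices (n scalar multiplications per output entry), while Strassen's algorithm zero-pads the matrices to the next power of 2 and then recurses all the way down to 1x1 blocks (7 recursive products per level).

Matrix multiplication for 40x40 matrices:

Strassen's algorithm requires power-of-2 dimensions. Pad 40x40 to 64x64 (next power of 2).

Standard algorithm: 40^3 = 64000 multiplications
Strassen's algorithm: 7^(log2(64)) = 7^6 = 117649 multiplications
Difference: 64000 - 117649 = -53649 (Strassen uses MORE here due to padding overhead — for small or just-over-power-of-2 n, padding can outweigh the per-level savings)

Standard: 64000 multiplications (40^3). Strassen: 117649 multiplications (7^6, after padding to 64x64). Strassen reduces 8 recursive multiplications to 7 at each level.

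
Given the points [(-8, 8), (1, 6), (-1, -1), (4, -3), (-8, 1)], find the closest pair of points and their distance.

Computing all pairwise distances among 5 points:

d((-8, 8), (1, 6)) = 9.2195
d((-8, 8), (-1, -1)) = 11.4018
d((-8, 8), (4, -3)) = 16.2788
d((-8, 8), (-8, 1)) = 7.0
d((1, 6), (-1, -1)) = 7.2801
d((1, 6), (4, -3)) = 9.4868
d((1, 6), (-8, 1)) = 10.2956
d((-1, -1), (4, -3)) = 5.3852 <-- minimum
d((-1, -1), (-8, 1)) = 7.2801
d((4, -3), (-8, 1)) = 12.6491

Closest pair: (-1, -1) and (4, -3) with distance 5.3852

The closest pair is (-1, -1) and (4, -3) with Euclidean distance 5.3852. For 5 points, brute-force pairwise comparison is shown above. For large n, the divide-and-conquer algorithm (sort by x, recurse on halves, check the dividing strip) achieves O(n log n).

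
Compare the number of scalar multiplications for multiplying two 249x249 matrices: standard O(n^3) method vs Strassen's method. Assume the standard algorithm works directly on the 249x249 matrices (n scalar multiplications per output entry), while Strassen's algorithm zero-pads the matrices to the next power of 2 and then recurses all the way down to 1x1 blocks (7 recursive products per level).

Matrix multiplication for 249x249 matrices:

Strassen's algorithm requires power-of-2 dimensions. Pad 249x249 to 256x256 (next power of 2).

Standard algorithm: 249^3 = 15438249 multiplications
Strassen's algorithm: 7^(log2(256)) = 7^8 = 5764801 multiplications
Savings: 15438249 - 5764801 = 9673448 multiplications

Standard: 15438249 multiplications (249^3). Strassen: 5764801 multiplications (7^8, after padding to 256x256). Strassen reduces 8 recursive multiplications to 7 at each level.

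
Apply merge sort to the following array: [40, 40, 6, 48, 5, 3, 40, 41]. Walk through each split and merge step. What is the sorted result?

Merge sort trace:

Split: [40, 40, 6, 48, 5, 3, 40, 41] -> [40, 40, 6, 48] and [5, 3, 40, 41]
  Split: [40, 40, 6, 48] -> [40, 40] and [6, 48]
    Split: [40, 40] -> [40] and [40]
    Merge: [40] + [40] -> [40, 40]
    Split: [6, 48] -> [6] and [48]
    Merge: [6] + [48] -> [6, 48]
  Merge: [40, 40] + [6, 48] -> [6, 40, 40, 48]
  Split: [5, 3, 40, 41] -> [5, 3] and [40, 41]
    Split: [5, 3] -> [5] and [3]
    Merge: [5] + [3] -> [3, 5]
    Split: [40, 41] -> [40] and [41]
    Merge: [40] + [41] -> [40, 41]
  Merge: [3, 5] + [40, 41] -> [3, 5, 40, 41]
Merge: [6, 40, 40, 48] + [3, 5, 40, 41] -> [3, 5, 6, 40, 40, 40, 41, 48]

Final sorted array: [3, 5, 6, 40, 40, 40, 41, 48]

The merge sort proceeds by recursively splitting the array and merging sorted halves.
After all merges, the sorted array is [3, 5, 6, 40, 40, 40, 41, 48].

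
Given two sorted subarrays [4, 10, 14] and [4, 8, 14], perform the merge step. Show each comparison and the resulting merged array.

Merging process:

Compare 4 vs 4: take 4 from left. Merged: [4]
Compare 10 vs 4: take 4 from right. Merged: [4, 4]
Compare 10 vs 8: take 8 from right. Merged: [4, 4, 8]
Compare 10 vs 14: take 10 from left. Merged: [4, 4, 8, 10]
Compare 14 vs 14: take 14 from left. Merged: [4, 4, 8, 10, 14]
Append remaining from right: [14]. Merged: [4, 4, 8, 10, 14, 14]

Final merged array: [4, 4, 8, 10, 14, 14]
Total comparisons: 5

The merged array is [4, 4, 8, 10, 14, 14], requiring 5 comparisons. The merge step runs in O(n) time where n is the total number of elements.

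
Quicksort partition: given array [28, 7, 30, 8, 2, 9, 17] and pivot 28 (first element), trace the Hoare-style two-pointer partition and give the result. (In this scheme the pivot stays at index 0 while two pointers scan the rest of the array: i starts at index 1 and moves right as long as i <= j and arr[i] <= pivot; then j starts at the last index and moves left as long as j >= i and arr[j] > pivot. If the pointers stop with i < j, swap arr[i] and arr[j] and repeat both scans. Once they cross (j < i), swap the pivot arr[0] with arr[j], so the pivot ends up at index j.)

Hoare-style two-pointer partition with pivot = 28:

Initial array: [28, 7, 30, 8, 2, 9, 17]

Pointers start at i = 1, j = 6.
i stops at index 2 (arr[2]=30 > 28), j stops at index 6 (arr[6]=17 <= 28): swap arr[2] and arr[6], array becomes [28, 7, 17, 8, 2, 9, 30]
i ends at 6, j ends at 5: the pointers have crossed (j < i), so scanning stops.

Swap pivot arr[0] with arr[5] to place pivot at position 5: [9, 7, 17, 8, 2, 28, 30]
Pivot position: 5

After partitioning with pivot 28, the array becomes [9, 7, 17, 8, 2, 28, 30]. The pivot is placed at index 5. All elements to the left of the pivot are <= 28, and all elements to the right are > 28.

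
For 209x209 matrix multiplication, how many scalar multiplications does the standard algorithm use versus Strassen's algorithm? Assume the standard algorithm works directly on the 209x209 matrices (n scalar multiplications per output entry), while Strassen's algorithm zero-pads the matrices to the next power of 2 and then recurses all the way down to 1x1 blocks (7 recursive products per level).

Matrix multiplication for 209x209 matrices:

Strassen's algorithm requires power-of-2 dimensions. Pad 209x209 to 256x256 (next power of 2).

Standard algorithm: 209^3 = 9129329 multiplications
Strassen's algorithm: 7^(log2(256)) = 7^8 = 5764801 multiplications
Savings: 9129329 - 5764801 = 3364528 multiplications

Standard: 9129329 multiplications (209^3). Strassen: 5764801 multiplications (7^8, after padding to 256x256). Strassen reduces 8 recursive multiplications to 7 at each level.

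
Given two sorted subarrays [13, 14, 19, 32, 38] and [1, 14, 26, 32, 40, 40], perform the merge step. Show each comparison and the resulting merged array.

Merging process:

Compare 13 vs 1: take 1 from right. Merged: [1]
Compare 13 vs 14: take 13 from left. Merged: [1, 13]
Compare 14 vs 14: take 14 from left. Merged: [1, 13, 14]
Compare 19 vs 14: take 14 from right. Merged: [1, 13, 14, 14]
Compare 19 vs 26: take 19 from left. Merged: [1, 13, 14, 14, 19]
Compare 32 vs 26: take 26 from right. Merged: [1, 13, 14, 14, 19, 26]
Compare 32 vs 32: take 32 from left. Merged: [1, 13, 14, 14, 19, 26, 32]
Compare 38 vs 32: take 32 from right. Merged: [1, 13, 14, 14, 19, 26, 32, 32]
Compare 38 vs 40: take 38 from left. Merged: [1, 13, 14, 14, 19, 26, 32, 32, 38]
Append remaining from right: [40, 40]. Merged: [1, 13, 14, 14, 19, 26, 32, 32, 38, 40, 40]

Final merged array: [1, 13, 14, 14, 19, 26, 32, 32, 38, 40, 40]
Total comparisons: 9

The merged array is [1, 13, 14, 14, 19, 26, 32, 32, 38, 40, 40], requiring 9 comparisons. The merge step runs in O(n) time where n is the total number of elements.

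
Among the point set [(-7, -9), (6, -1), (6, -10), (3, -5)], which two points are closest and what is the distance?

Computing all pairwise distances among 4 points:

d((-7, -9), (6, -1)) = 15.2643
d((-7, -9), (6, -10)) = 13.0384
d((-7, -9), (3, -5)) = 10.7703
d((6, -1), (6, -10)) = 9.0
d((6, -1), (3, -5)) = 5.0 <-- minimum
d((6, -10), (3, -5)) = 5.831

Closest pair: (6, -1) and (3, -5) with distance 5.0

The closest pair is (6, -1) and (3, -5) with Euclidean distance 5.0. For 4 points, brute-force pairwise comparison is shown above. For large n, the divide-and-conquer algorithm (sort by x, recurse on halves, check the dividing strip) achieves O(n log n).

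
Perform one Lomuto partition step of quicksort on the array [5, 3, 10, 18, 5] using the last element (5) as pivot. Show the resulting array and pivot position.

Lomuto partition with pivot = 5:

Initial array: [5, 3, 10, 18, 5]

arr[0]=5 <= 5: swap with position 0, array becomes [5, 3, 10, 18, 5]
arr[1]=3 <= 5: swap with position 1, array becomes [5, 3, 10, 18, 5]
arr[2]=10 > 5: no swap
arr[3]=18 > 5: no swap

Place pivot at position 2: [5, 3, 5, 18, 10]
Pivot position: 2

After partitioning with pivot 5, the array becomes [5, 3, 5, 18, 10]. The pivot is placed at index 2. All elements to the left of the pivot are <= 5, and all elements to the right are > 5.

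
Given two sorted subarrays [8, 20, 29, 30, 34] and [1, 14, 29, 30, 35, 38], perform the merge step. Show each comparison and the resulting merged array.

Merging process:

Compare 8 vs 1: take 1 from right. Merged: [1]
Compare 8 vs 14: take 8 from left. Merged: [1, 8]
Compare 20 vs 14: take 14 from right. Merged: [1, 8, 14]
Compare 20 vs 29: take 20 from left. Merged: [1, 8, 14, 20]
Compare 29 vs 29: take 29 from left. Merged: [1, 8, 14, 20, 29]
Compare 30 vs 29: take 29 from right. Merged: [1, 8, 14, 20, 29, 29]
Compare 30 vs 30: take 30 from left. Merged: [1, 8, 14, 20, 29, 29, 30]
Compare 34 vs 30: take 30 from right. Merged: [1, 8, 14, 20, 29, 29, 30, 30]
Compare 34 vs 35: take 34 from left. Merged: [1, 8, 14, 20, 29, 29, 30, 30, 34]
Append remaining from right: [35, 38]. Merged: [1, 8, 14, 20, 29, 29, 30, 30, 34, 35, 38]

Final merged array: [1, 8, 14, 20, 29, 29, 30, 30, 34, 35, 38]
Total comparisons: 9

The merged array is [1, 8, 14, 20, 29, 29, 30, 30, 34, 35, 38], requiring 9 comparisons. The merge step runs in O(n) time where n is the total number of elements.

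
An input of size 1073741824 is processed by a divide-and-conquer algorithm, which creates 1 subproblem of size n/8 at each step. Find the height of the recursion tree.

For divide and conquer with division factor 8:

Problem sizes at each level:
Level 0: 1073741824
Level 1: 134217728
Level 2: 16777216
Level 3: 2097152
Level 4: 262144
Level 5: 32768
Level 6: 4096
Level 7: 512
Level 8: 64
Level 9: 8
Level 10: 1

The root is level 0 and the size-1 base case is level 10 (the tree spans levels 0 through 10, i.e. 11 levels counting the root), so the depth is the number of divisions: log_8(1073741824) = 10

The recursion tree depth is log_8(1073741824) = 10. At each level, the problem size is divided by 8, so it takes 10 divisions to reduce to a base case of size 1. The algorithm makes 1 recursive call at each level.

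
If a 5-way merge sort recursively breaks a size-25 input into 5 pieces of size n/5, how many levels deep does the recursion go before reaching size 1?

For divide and conquer with division factor 5:

Problem sizes at each level:
Level 0: 25
Level 1: 5
Level 2: 1

The root is level 0 and the size-1 base case is level 2 (the tree spans levels 0 through 2, i.e. 3 levels counting the root), so the depth is the number of divisions: log_5(25) = 2

The recursion tree depth is log_5(25) = 2. At each level, the problem size is divided by 5, so it takes 2 divisions to reduce to a base case of size 1. The algorithm makes 5 recursive calls at each level.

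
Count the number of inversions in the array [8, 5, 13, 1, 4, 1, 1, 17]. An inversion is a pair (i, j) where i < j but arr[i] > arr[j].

Finding inversions in [8, 5, 13, 1, 4, 1, 1, 17]:

(0, 1): arr[0]=8 > arr[1]=5
(0, 3): arr[0]=8 > arr[3]=1
(0, 4): arr[0]=8 > arr[4]=4
(0, 5): arr[0]=8 > arr[5]=1
(0, 6): arr[0]=8 > arr[6]=1
(1, 3): arr[1]=5 > arr[3]=1
(1, 4): arr[1]=5 > arr[4]=4
(1, 5): arr[1]=5 > arr[5]=1
(1, 6): arr[1]=5 > arr[6]=1
(2, 3): arr[2]=13 > arr[3]=1
(2, 4): arr[2]=13 > arr[4]=4
(2, 5): arr[2]=13 > arr[5]=1
(2, 6): arr[2]=13 > arr[6]=1
(4, 5): arr[4]=4 > arr[5]=1
(4, 6): arr[4]=4 > arr[6]=1

Total inversions: 15

The array has 15 inversion(s): (0,1), (0,3), (0,4), (0,5), (0,6), (1,3), (1,4), (1,5), (1,6), (2,3), (2,4), (2,5), (2,6), (4,5), (4,6). Each pair (i,j) satisfies i < j and arr[i] > arr[j].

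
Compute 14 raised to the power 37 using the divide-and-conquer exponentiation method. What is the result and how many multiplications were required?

Computing 14^37 by squaring (build up from 14^1; each line after the first costs one multiplication):

14^1 = 14
14^2 = (14^1)^2 = 14^2 = 196
14^4 = (14^2)^2 = 196^2 = 38416
14^8 = (14^4)^2 = 38416^2 = 1475789056
14^9 = 14 * 14^8 = 14 * 1475789056 = 20661046784
14^18 = (14^9)^2 = 20661046784^2 = 426878854210636742656
14^36 = (14^18)^2 = 426878854210636742656^2 = 182225556172186058674940229804729969934336
14^37 = 14 * 14^36 = 14 * 182225556172186058674940229804729969934336 = 2551157786410604821449163217266219579080704

Result: 2551157786410604821449163217266219579080704
Multiplications needed: 7 (7 lines after 14^1)

14^37 = 2551157786410604821449163217266219579080704. Using exponentiation by squaring, this requires 7 multiplications. The key idea: if the exponent is even, square the half-power; if odd, multiply by the base once.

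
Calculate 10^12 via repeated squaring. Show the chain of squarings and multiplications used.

Computing 10^12 by squaring (build up from 10^1; each line after the first costs one multiplication):

10^1 = 10
10^2 = (10^1)^2 = 10^2 = 100
10^3 = 10 * 10^2 = 10 * 100 = 1000
10^6 = (10^3)^2 = 1000^2 = 1000000
10^12 = (10^6)^2 = 1000000^2 = 1000000000000

Result: 1000000000000
Multiplications needed: 4 (4 lines after 10^1)

10^12 = 1000000000000. Using exponentiation by squaring, this requires 4 multiplications. The key idea: if the exponent is even, square the half-power; if odd, multiply by the base once.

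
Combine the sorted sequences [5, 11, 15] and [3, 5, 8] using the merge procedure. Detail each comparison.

Merging process:

Compare 5 vs 3: take 3 from right. Merged: [3]
Compare 5 vs 5: take 5 from left. Merged: [3, 5]
Compare 11 vs 5: take 5 from right. Merged: [3, 5, 5]
Compare 11 vs 8: take 8 from right. Merged: [3, 5, 5, 8]
Append remaining from left: [11, 15]. Merged: [3, 5, 5, 8, 11, 15]

Final merged array: [3, 5, 5, 8, 11, 15]
Total comparisons: 4

The merged array is [3, 5, 5, 8, 11, 15], requiring 4 comparisons. The merge step runs in O(n) time where n is the total number of elements.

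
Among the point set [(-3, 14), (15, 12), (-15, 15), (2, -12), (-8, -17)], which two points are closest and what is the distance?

Computing all pairwise distances among 5 points:

d((-3, 14), (15, 12)) = 18.1108
d((-3, 14), (-15, 15)) = 12.0416
d((-3, 14), (2, -12)) = 26.4764
d((-3, 14), (-8, -17)) = 31.4006
d((15, 12), (-15, 15)) = 30.1496
d((15, 12), (2, -12)) = 27.2947
d((15, 12), (-8, -17)) = 37.0135
d((-15, 15), (2, -12)) = 31.9061
d((-15, 15), (-8, -17)) = 32.7567
d((2, -12), (-8, -17)) = 11.1803 <-- minimum

Closest pair: (2, -12) and (-8, -17) with distance 11.1803

The closest pair is (2, -12) and (-8, -17) with Euclidean distance 11.1803. For 5 points, brute-force pairwise comparison is shown above. For large n, the divide-and-conquer algorithm (sort by x, recurse on halves, check the dividing strip) achieves O(n log n).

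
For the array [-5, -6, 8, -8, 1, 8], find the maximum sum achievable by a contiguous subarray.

Using Kadane's algorithm on [-5, -6, 8, -8, 1, 8]:

Scanning through the array:
Position 1 (value -6): max_ending_here = -6, max_so_far = -5
Position 2 (value 8): max_ending_here = 8, max_so_far = 8
Position 3 (value -8): max_ending_here = 0, max_so_far = 8
Position 4 (value 1): max_ending_here = 1, max_so_far = 8
Position 5 (value 8): max_ending_here = 9, max_so_far = 9

Maximum subarray: [8, -8, 1, 8]
Maximum sum: 9

The maximum subarray is [8, -8, 1, 8] with sum 9. This subarray runs from index 2 to index 5.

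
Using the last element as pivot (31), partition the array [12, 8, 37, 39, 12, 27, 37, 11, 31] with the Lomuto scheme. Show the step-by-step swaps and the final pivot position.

Lomuto partition with pivot = 31:

Initial array: [12, 8, 37, 39, 12, 27, 37, 11, 31]

arr[0]=12 <= 31: swap with position 0, array becomes [12, 8, 37, 39, 12, 27, 37, 11, 31]
arr[1]=8 <= 31: swap with position 1, array becomes [12, 8, 37, 39, 12, 27, 37, 11, 31]
arr[2]=37 > 31: no swap
arr[3]=39 > 31: no swap
arr[4]=12 <= 31: swap with position 2, array becomes [12, 8, 12, 39, 37, 27, 37, 11, 31]
arr[5]=27 <= 31: swap with position 3, array becomes [12, 8, 12, 27, 37, 39, 37, 11, 31]
arr[6]=37 > 31: no swap
arr[7]=11 <= 31: swap with position 4, array becomes [12, 8, 12, 27, 11, 39, 37, 37, 31]

Place pivot at position 5: [12, 8, 12, 27, 11, 31, 37, 37, 39]
Pivot position: 5

After partitioning with pivot 31, the array becomes [12, 8, 12, 27, 11, 31, 37, 37, 39]. The pivot is placed at index 5. All elements to the left of the pivot are <= 31, and all elements to the right are > 31.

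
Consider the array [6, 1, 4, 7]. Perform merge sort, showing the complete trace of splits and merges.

Merge sort trace:

Split: [6, 1, 4, 7] -> [6, 1] and [4, 7]
  Split: [6, 1] -> [6] and [1]
  Merge: [6] + [1] -> [1, 6]
  Split: [4, 7] -> [4] and [7]
  Merge: [4] + [7] -> [4, 7]
Merge: [1, 6] + [4, 7] -> [1, 4, 6, 7]

Final sorted array: [1, 4, 6, 7]

The merge sort proceeds by recursively splitting the array and merging sorted halves.
After all merges, the sorted array is [1, 4, 6, 7].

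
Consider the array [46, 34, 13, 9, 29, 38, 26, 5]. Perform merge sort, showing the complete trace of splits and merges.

Merge sort trace:

Split: [46, 34, 13, 9, 29, 38, 26, 5] -> [46, 34, 13, 9] and [29, 38, 26, 5]
  Split: [46, 34, 13, 9] -> [46, 34] and [13, 9]
    Split: [46, 34] -> [46] and [34]
    Merge: [46] + [34] -> [34, 46]
    Split: [13, 9] -> [13] and [9]
    Merge: [13] + [9] -> [9, 13]
  Merge: [34, 46] + [9, 13] -> [9, 13, 34, 46]
  Split: [29, 38, 26, 5] -> [29, 38] and [26, 5]
    Split: [29, 38] -> [29] and [38]
    Merge: [29] + [38] -> [29, 38]
    Split: [26, 5] -> [26] and [5]
    Merge: [26] + [5] -> [5, 26]
  Merge: [29, 38] + [5, 26] -> [5, 26, 29, 38]
Merge: [9, 13, 34, 46] + [5, 26, 29, 38] -> [5, 9, 13, 26, 29, 34, 38, 46]

Final sorted array: [5, 9, 13, 26, 29, 34, 38, 46]

The merge sort proceeds by recursively splitting the array and merging sorted halves.
After all merges, the sorted array is [5, 9, 13, 26, 29, 34, 38, 46].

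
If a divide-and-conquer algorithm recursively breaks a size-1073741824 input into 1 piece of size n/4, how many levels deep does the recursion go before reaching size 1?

For divide and conquer with division factor 4:

Problem sizes at each level:
Level 0: 1073741824
Level 1: 268435456
Level 2: 67108864
Level 3: 16777216
Level 4: 4194304
Level 5: 1048576
Level 6: 262144
Level 7: 65536
Level 8: 16384
Level 9: 4096
Level 10: 1024
Level 11: 256
Level 12: 64
Level 13: 16
Level 14: 4
Level 15: 1

The root is level 0 and the size-1 base case is level 15 (the tree spans levels 0 through 15, i.e. 16 levels counting the root), so the depth is the number of divisions: log_4(1073741824) = 15

The recursion tree depth is log_4(1073741824) = 15. At each level, the problem size is divided by 4, so it takes 15 divisions to reduce to a base case of size 1. The algorithm makes 1 recursive call at each level.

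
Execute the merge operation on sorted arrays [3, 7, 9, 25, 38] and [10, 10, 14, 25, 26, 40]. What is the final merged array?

Merging process:

Compare 3 vs 10: take 3 from left. Merged: [3]
Compare 7 vs 10: take 7 from left. Merged: [3, 7]
Compare 9 vs 10: take 9 from left. Merged: [3, 7, 9]
Compare 25 vs 10: take 10 from right. Merged: [3, 7, 9, 10]
Compare 25 vs 10: take 10 from right. Merged: [3, 7, 9, 10, 10]
Compare 25 vs 14: take 14 from right. Merged: [3, 7, 9, 10, 10, 14]
Compare 25 vs 25: take 25 from left. Merged: [3, 7, 9, 10, 10, 14, 25]
Compare 38 vs 25: take 25 from right. Merged: [3, 7, 9, 10, 10, 14, 25, 25]
Compare 38 vs 26: take 26 from right. Merged: [3, 7, 9, 10, 10, 14, 25, 25, 26]
Compare 38 vs 40: take 38 from left. Merged: [3, 7, 9, 10, 10, 14, 25, 25, 26, 38]
Append remaining from right: [40]. Merged: [3, 7, 9, 10, 10, 14, 25, 25, 26, 38, 40]

Final merged array: [3, 7, 9, 10, 10, 14, 25, 25, 26, 38, 40]
Total comparisons: 10

The merged array is [3, 7, 9, 10, 10, 14, 25, 25, 26, 38, 40], requiring 10 comparisons. The merge step runs in O(n) time where n is the total number of elements.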